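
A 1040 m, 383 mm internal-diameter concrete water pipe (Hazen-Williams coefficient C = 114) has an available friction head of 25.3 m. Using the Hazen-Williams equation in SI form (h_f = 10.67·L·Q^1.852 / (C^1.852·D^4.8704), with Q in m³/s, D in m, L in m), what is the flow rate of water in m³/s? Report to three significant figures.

Q ≈ 0.342 m³/s

Rearranging: Q = [h_f·C^1.852·D^4.8704 / (10.67·L)]^(1/1.852)
Q = [25.3·114^1.852·0.383^4.8704 / (10.67·1040)]^0.540 = 0.3421 m³/s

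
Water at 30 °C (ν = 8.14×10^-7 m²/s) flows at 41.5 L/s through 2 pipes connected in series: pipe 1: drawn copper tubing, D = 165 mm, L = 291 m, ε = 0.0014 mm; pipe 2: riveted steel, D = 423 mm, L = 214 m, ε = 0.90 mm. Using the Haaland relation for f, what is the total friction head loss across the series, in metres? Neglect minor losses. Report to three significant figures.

H ≈ 4.70 m

Pipe 1: V = 1.941 m/s, Re = 3.93×10^5, ε/D = 8.48×10^-6, f = 0.01372, h_1 = f(L/D)V²/2g = 4.646 m
Pipe 2: V = 0.2953 m/s, Re = 1.53×10^5, ε/D = 0.00213, f = 0.02483, h_2 = f(L/D)V²/2g = 0.05583 m
Series → Q common, losses add: H = Σh = 4.702 m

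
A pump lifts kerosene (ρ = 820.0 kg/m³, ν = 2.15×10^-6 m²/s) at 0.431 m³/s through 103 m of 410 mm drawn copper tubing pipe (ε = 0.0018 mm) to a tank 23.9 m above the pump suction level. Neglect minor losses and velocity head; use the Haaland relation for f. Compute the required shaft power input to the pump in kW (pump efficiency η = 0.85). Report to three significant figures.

V = 4Q/(πD²) = 3.265 m/s; Re = 6.23×10^5; ε/D = 4.39×10^-6; f = 0.01262
h_f = f(L/D)V²/2g = 1.722 m
Total head H = z + h_f = 23.9 + 1.722 = 25.62 m
P_hyd = ρgQH = 820.0·9.81·0.431·25.62 = 88.83 kW
P_shaft = P_hyd/η = 88.83/0.85 = 104.5 kW

P_shaft ≈ 105 kW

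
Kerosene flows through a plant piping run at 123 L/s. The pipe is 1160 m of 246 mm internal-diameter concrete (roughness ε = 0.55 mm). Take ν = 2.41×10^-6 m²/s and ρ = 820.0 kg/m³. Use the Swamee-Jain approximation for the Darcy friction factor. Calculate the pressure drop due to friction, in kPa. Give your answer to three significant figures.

V = 4Q/(πD²) = 4·0.123/(π·0.246²) = 2.588 m/s
Re = VD/ν = 2.588·0.246/2.41×10^-6 = 2.64×10^5 → turbulent
ε/D = 0.55/246 = 0.00224
Swamee-Jain: f = 0.02492
h_f = f(L/D)V²/(2g) = 0.02492·(1160/0.246)·2.588²/(2·9.81) = 40.11 m
Δp = ρg·h_f = 820.0·9.81·40.11 = 322.6 kPa

Δp ≈ 323 kPa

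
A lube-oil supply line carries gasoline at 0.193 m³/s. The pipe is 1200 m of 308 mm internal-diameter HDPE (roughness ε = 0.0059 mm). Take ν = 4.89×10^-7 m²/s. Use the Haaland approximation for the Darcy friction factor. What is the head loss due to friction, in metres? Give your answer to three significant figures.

V = 4Q/(πD²) = 4·0.193/(π·0.308²) = 2.590 m/s
Re = VD/ν = 2.590·0.308/4.89×10^-7 = 1.63×10^6 → turbulent
ε/D = 0.0059/308 = 1.92×10^-5
Haaland: f = 0.01119
h_f = f(L/D)V²/(2g) = 0.01119·(1200/0.308)·2.590²/(2·9.81) = 14.90 m

h_f ≈ 14.9 m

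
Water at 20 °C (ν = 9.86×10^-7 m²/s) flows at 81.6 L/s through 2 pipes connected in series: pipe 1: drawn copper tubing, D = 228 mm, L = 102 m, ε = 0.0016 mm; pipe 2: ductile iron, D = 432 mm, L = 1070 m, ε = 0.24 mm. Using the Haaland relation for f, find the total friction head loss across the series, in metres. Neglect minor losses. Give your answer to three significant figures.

Pipe 1: V = 1.999 m/s, Re = 4.62×10^5, ε/D = 7.02×10^-6, f = 0.01332, h_1 = f(L/D)V²/2g = 1.213 m
Pipe 2: V = 0.5567 m/s, Re = 2.44×10^5, ε/D = 5.56×10^-4, f = 0.01864, h_2 = f(L/D)V²/2g = 0.7293 m
Series → Q common, losses add: H = Σh = 1.943 m

H ≈ 1.94 m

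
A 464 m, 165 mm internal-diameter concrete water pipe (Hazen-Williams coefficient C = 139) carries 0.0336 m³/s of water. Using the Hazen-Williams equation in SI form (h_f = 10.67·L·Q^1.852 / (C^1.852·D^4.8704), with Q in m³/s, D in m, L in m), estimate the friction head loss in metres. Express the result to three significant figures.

h_f = 10.67·464·0.0336^1.852 / (139^1.852·0.165^4.8704) = 6.423 m

h_f ≈ 6.42 m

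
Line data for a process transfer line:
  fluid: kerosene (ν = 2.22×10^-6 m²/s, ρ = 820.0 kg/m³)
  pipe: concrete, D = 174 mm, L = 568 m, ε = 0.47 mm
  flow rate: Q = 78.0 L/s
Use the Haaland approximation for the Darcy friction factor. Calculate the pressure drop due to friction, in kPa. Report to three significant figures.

Δp ≈ 374 kPa

V = 4Q/(πD²) = 4·0.0780/(π·0.174²) = 3.280 m/s
Re = VD/ν = 3.280·0.174/2.22×10^-6 = 2.57×10^5 → turbulent
ε/D = 0.47/174 = 0.00270
Haaland: f = 0.02597
h_f = f(L/D)V²/(2g) = 0.02597·(568/0.174)·3.280²/(2·9.81) = 46.48 m
Δp = ρg·h_f = 820.0·9.81·46.48 = 373.9 kPa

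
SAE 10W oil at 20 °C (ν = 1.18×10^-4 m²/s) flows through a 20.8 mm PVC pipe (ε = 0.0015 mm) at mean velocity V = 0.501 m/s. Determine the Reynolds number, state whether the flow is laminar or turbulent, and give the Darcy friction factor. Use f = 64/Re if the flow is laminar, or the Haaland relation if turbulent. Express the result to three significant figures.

Re ≈ 88.3; laminar; f = 64/Re ≈ 0.725

Re = VD/ν = 0.5010·0.0208/1.18×10^-4 = 88.3
Re < 2300 → laminar → f = 64/Re = 0.7247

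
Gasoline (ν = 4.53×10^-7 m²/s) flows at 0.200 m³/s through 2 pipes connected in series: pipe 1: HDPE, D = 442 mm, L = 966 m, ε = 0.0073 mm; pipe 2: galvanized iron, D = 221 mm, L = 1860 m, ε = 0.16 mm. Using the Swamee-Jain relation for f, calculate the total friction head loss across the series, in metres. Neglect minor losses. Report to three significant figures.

Pipe 1: V = 1.303 m/s, Re = 1.27×10^6, ε/D = 1.65×10^-5, f = 0.01161, h_1 = f(L/D)V²/2g = 2.197 m
Pipe 2: V = 5.214 m/s, Re = 2.54×10^6, ε/D = 7.24×10^-4, f = 0.01839, h_2 = f(L/D)V²/2g = 214.4 m
Series → Q common, losses add: H = Σh = 216.6 m

H ≈ 217 m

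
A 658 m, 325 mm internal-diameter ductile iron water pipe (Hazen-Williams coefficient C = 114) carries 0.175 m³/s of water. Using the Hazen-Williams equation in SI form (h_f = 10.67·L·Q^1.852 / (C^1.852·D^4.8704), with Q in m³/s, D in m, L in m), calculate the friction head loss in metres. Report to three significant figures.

h_f = 10.67·658·0.175^1.852 / (114^1.852·0.325^4.8704) = 10.29 m

h_f ≈ 10.3 m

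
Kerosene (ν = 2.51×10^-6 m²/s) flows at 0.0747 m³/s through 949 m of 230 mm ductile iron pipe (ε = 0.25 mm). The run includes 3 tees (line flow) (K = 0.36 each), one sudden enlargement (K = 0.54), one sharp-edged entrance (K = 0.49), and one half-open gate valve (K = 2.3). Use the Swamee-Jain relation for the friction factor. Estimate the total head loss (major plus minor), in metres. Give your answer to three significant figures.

V = 4Q/(πD²) = 1.798 m/s; V²/2g = 0.1648 m
Re = 1.65×10^5, ε/D = 0.00109 → f = 0.02178 (Swamee-Jain)
Major: h_f = f(L/D)·V²/2g = 0.02178·4126·0.1648 = 14.81 m
Minor: ΣK = 4.41; h_m = ΣK·V²/2g = 0.7266 m
Total H_L = 14.81 + 0.7266 = 15.54 m

H_L ≈ 15.5 m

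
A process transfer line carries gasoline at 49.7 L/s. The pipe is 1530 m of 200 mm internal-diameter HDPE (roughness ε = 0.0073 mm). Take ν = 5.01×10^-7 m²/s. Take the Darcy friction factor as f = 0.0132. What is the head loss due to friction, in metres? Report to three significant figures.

V = 4Q/(πD²) = 4·0.0497/(π·0.200²) = 1.582 m/s
h_f = f(L/D)V²/(2g) = 0.01320·(1530/0.200)·1.582²/(2·9.81) = 12.88 m

h_f ≈ 12.9 m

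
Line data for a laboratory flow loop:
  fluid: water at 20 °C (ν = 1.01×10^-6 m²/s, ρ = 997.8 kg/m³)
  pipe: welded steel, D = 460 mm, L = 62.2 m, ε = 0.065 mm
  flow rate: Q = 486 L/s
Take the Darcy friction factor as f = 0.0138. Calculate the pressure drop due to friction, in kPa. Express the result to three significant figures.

Δp ≈ 7.96 kPa

V = 4Q/(πD²) = 4·0.486/(π·0.460²) = 2.924 m/s
h_f = f(L/D)V²/(2g) = 0.01380·(62.2/0.460)·2.924²/(2·9.81) = 0.8133 m
Δp = ρg·h_f = 997.8·9.81·0.8133 = 7.961 kPa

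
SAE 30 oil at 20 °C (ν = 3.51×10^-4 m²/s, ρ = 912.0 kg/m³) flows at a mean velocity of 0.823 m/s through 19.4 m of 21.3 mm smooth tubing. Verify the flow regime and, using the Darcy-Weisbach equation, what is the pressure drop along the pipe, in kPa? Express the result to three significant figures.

Δp ≈ 360 kPa

Re = VD/ν = 0.823·0.02130/3.51×10^-4 = 49.9 → laminar (Re < 2300)
f = 64/Re = 1.281
h_f = f(L/D)V²/(2g) = 1.281·(19.4/0.02130)·0.823²/(2·9.81) = 40.29 m
Δp = ρg·h_f = 912.0·9.81·40.29 = 360.5 kPa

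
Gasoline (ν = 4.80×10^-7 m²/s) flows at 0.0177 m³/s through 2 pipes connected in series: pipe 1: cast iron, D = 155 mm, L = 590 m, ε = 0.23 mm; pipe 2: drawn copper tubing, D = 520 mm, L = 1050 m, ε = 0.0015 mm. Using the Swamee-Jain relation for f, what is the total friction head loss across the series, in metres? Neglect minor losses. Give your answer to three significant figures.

Pipe 1: V = 0.9380 m/s, Re = 3.03×10^5, ε/D = 0.00148, f = 0.02255, h_1 = f(L/D)V²/2g = 3.849 m
Pipe 2: V = 0.08334 m/s, Re = 9.03×10^4, ε/D = 2.88×10^-6, f = 0.01827, h_2 = f(L/D)V²/2g = 0.01306 m
Series → Q common, losses add: H = Σh = 3.862 m

H ≈ 3.86 m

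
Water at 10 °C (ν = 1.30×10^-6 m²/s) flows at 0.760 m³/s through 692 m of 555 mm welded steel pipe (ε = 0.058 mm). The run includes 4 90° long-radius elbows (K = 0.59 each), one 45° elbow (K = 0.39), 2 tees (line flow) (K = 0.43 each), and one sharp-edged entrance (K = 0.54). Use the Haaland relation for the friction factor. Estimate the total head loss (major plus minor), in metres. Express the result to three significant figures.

H_L ≈ 10.3 m

V = 4Q/(πD²) = 3.142 m/s; V²/2g = 0.5030 m
Re = 1.34×10^6, ε/D = 1.05×10^-4 → f = 0.01311 (Haaland)
Major: h_f = f(L/D)·V²/2g = 0.01311·1247·0.5030 = 8.223 m
Minor: ΣK = 4.15; h_m = ΣK·V²/2g = 2.087 m
Total H_L = 8.223 + 2.087 = 10.31 m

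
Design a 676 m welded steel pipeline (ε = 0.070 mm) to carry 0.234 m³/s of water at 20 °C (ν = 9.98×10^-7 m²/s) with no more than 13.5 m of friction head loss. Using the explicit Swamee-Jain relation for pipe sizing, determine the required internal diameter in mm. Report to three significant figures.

Swamee-Jain (Type III): D = 0.66·[ε^1.25·(LQ²/(gh_f))^4.75 + ν·Q^9.4·(L/(gh_f))^5.2]^0.04
LQ²/(gh_f) = 0.2795; L/(gh_f) = 5.104
Term 1 = ε^1.25·(…)^4.75 = 1.50×10^-8; Term 2 = ν·Q^9.4·(…)^5.2 = 5.64×10^-9
D = 0.66·(1.50×10^-8 + 5.64×10^-9)^0.04 = 0.3252 m = 325 mm
Check: V = 2.82 m/s, Re = 9.18×10^5, f = 0.01501, h_f = 12.6 m ≈ 13.5 m ✓

D ≈ 325 mm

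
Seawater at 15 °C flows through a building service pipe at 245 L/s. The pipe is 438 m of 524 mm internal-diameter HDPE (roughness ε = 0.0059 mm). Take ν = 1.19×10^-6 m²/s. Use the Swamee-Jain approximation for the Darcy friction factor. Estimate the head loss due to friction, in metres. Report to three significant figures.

V = 4Q/(πD²) = 4·0.245/(π·0.524²) = 1.136 m/s
Re = VD/ν = 1.136·0.524/1.19×10^-6 = 5.00×10^5 → turbulent
ε/D = 0.0059/524 = 1.13×10^-5
Swamee-Jain: f = 0.01327
h_f = f(L/D)V²/(2g) = 0.01327·(438/0.524)·1.136²/(2·9.81) = 0.7297 m

h_f ≈ 0.730 m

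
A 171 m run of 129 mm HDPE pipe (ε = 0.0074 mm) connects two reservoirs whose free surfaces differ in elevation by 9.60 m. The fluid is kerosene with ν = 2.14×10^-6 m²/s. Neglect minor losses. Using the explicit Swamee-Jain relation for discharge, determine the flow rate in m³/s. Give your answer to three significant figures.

Swamee-Jain (Type II): Q = -0.965·√(gD⁵h_f/L)·ln[ε/(3.7D) + √(3.17ν²L/(gD³h_f))]
√(gD⁵h_f/L) = √(9.81·0.129⁵·9.60/171) = 0.004436
ε/(3.7D) = 1.55×10^-5; √(3.17ν²L/(gD³h_f)) = 1.11×10^-4
Q = -0.965·0.004436·ln(1.263×10^-4) = 0.03842 m³/s
Check: V = 2.94 m/s, Re = 1.77×10^5, f = 0.01638, h_f = 9.56 m ≈ 9.60 m ✓

Q ≈ 0.0384 m³/s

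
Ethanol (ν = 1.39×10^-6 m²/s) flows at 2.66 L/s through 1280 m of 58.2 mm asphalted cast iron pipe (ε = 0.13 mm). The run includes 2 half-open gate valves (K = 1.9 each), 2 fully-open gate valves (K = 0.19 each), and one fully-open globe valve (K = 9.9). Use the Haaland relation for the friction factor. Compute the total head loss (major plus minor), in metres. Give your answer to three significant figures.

V = 4Q/(πD²) = 0.9999 m/s; V²/2g = 0.05096 m
Re = 4.19×10^4, ε/D = 0.00223 → f = 0.02726 (Haaland)
Major: h_f = f(L/D)·V²/2g = 0.02726·21993·0.05096 = 30.55 m
Minor: ΣK = 14.1; h_m = ΣK·V²/2g = 0.7175 m
Total H_L = 30.55 + 0.7175 = 31.27 m

H_L ≈ 31.3 m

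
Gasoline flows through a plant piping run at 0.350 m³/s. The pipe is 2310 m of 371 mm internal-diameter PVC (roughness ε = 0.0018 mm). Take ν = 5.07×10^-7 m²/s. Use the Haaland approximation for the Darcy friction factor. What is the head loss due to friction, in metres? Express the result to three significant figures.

V = 4Q/(πD²) = 4·0.350/(π·0.371²) = 3.238 m/s
Re = VD/ν = 3.238·0.371/5.07×10^-7 = 2.37×10^6 → turbulent
ε/D = 0.0018/371 = 4.85×10^-6
Haaland: f = 0.01023
h_f = f(L/D)V²/(2g) = 0.01023·(2310/0.371)·3.238²/(2·9.81) = 34.02 m

h_f ≈ 34.0 m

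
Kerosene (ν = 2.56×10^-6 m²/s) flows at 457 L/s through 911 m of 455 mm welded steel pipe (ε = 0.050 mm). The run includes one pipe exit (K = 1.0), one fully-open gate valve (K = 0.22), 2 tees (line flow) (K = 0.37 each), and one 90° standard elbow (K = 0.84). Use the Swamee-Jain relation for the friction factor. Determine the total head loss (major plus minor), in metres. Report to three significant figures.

V = 4Q/(πD²) = 2.811 m/s; V²/2g = 0.4026 m
Re = 5.00×10^5, ε/D = 1.10×10^-4 → f = 0.01458 (Swamee-Jain)
Major: h_f = f(L/D)·V²/2g = 0.01458·2002·0.4026 = 11.76 m
Minor: ΣK = 2.80; h_m = ΣK·V²/2g = 1.127 m
Total H_L = 11.76 + 1.127 = 12.88 m

H_L ≈ 12.9 m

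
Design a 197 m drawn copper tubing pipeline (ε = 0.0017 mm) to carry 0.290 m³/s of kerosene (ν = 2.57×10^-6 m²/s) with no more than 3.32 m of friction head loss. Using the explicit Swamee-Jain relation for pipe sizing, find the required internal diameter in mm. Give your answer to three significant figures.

D ≈ 360 mm

Swamee-Jain (Type III): D = 0.66·[ε^1.25·(LQ²/(gh_f))^4.75 + ν·Q^9.4·(L/(gh_f))^5.2]^0.04
LQ²/(gh_f) = 0.5087; L/(gh_f) = 6.049
Term 1 = ε^1.25·(…)^4.75 = 2.48×10^-9; Term 2 = ν·Q^9.4·(…)^5.2 = 2.64×10^-7
D = 0.66·(2.48×10^-9 + 2.64×10^-7)^0.04 = 0.3602 m = 360 mm
Check: V = 2.85 m/s, Re = 3.99×10^5, f = 0.01370, h_f = 3.09 m ≈ 3.32 m ✓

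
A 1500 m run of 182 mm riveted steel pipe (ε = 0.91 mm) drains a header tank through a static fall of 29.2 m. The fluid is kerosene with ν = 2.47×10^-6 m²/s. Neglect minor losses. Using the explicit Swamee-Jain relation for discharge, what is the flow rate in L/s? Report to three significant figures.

Swamee-Jain (Type II): Q = -0.965·√(gD⁵h_f/L)·ln[ε/(3.7D) + √(3.17ν²L/(gD³h_f))]
√(gD⁵h_f/L) = √(9.81·0.182⁵·29.2/1500) = 0.006175
ε/(3.7D) = 0.00135; √(3.17ν²L/(gD³h_f)) = 1.30×10^-4
Q = -0.965·0.006175·ln(0.001481) = 0.03882 m³/s
Check: V = 1.49 m/s, Re = 1.10×10^5, f = 0.03147, h_f = 29.4 m ≈ 29.2 m ✓

Q ≈ 38.8 L/s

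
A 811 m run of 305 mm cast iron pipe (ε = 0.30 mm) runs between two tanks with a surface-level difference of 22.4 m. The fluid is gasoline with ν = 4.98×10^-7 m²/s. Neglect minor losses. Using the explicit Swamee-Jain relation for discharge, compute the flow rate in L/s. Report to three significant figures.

Swamee-Jain (Type II): Q = -0.965·√(gD⁵h_f/L)·ln[ε/(3.7D) + √(3.17ν²L/(gD³h_f))]
√(gD⁵h_f/L) = √(9.81·0.305⁵·22.4/811) = 0.02674
ε/(3.7D) = 2.66×10^-4; √(3.17ν²L/(gD³h_f)) = 1.01×10^-5
Q = -0.965·0.02674·ln(2.760×10^-4) = 0.2115 m³/s
Check: V = 2.89 m/s, Re = 1.77×10^6, f = 0.01980, h_f = 22.5 m ≈ 22.4 m ✓

Q ≈ 211 L/s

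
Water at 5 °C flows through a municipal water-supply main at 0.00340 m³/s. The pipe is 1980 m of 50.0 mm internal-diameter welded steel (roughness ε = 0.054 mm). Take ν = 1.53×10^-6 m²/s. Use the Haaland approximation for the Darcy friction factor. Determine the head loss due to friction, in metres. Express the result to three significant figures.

h_f ≈ 143 m

V = 4Q/(πD²) = 4·0.00340/(π·0.0500²) = 1.732 m/s
Re = VD/ν = 1.732·0.0500/1.53×10^-6 = 5.66×10^4 → turbulent
ε/D = 0.054/50.0 = 0.00108
Haaland: f = 0.02358
h_f = f(L/D)V²/(2g) = 0.02358·(1980/0.0500)·1.732²/(2·9.81) = 142.7 m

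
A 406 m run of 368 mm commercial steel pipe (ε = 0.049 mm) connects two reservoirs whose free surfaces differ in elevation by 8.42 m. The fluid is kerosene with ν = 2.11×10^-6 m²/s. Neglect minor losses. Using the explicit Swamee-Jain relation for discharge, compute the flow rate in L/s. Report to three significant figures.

Q ≈ 340 L/s

Swamee-Jain (Type II): Q = -0.965·√(gD⁵h_f/L)·ln[ε/(3.7D) + √(3.17ν²L/(gD³h_f))]
√(gD⁵h_f/L) = √(9.81·0.368⁵·8.42/406) = 0.03706
ε/(3.7D) = 3.60×10^-5; √(3.17ν²L/(gD³h_f)) = 3.73×10^-5
Q = -0.965·0.03706·ln(7.330×10^-5) = 0.3405 m³/s
Check: V = 3.20 m/s, Re = 5.58×10^5, f = 0.01468, h_f = 8.46 m ≈ 8.42 m ✓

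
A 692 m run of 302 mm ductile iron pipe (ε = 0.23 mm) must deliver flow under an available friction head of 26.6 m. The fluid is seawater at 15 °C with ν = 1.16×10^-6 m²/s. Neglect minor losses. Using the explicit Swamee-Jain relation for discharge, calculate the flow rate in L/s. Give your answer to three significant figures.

Swamee-Jain (Type II): Q = -0.965·√(gD⁵h_f/L)·ln[ε/(3.7D) + √(3.17ν²L/(gD³h_f))]
√(gD⁵h_f/L) = √(9.81·0.302⁵·26.6/692) = 0.03078
ε/(3.7D) = 2.06×10^-4; √(3.17ν²L/(gD³h_f)) = 2.03×10^-5
Q = -0.965·0.03078·ln(2.261×10^-4) = 0.2493 m³/s
Check: V = 3.48 m/s, Re = 9.06×10^5, f = 0.01890, h_f = 26.7 m ≈ 26.6 m ✓

Q ≈ 249 L/s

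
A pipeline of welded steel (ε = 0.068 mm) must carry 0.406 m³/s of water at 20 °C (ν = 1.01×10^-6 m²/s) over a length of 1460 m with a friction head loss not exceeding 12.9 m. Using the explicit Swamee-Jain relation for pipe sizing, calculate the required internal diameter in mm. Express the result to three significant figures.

D ≈ 470 mm

Swamee-Jain (Type III): D = 0.66·[ε^1.25·(LQ²/(gh_f))^4.75 + ν·Q^9.4·(L/(gh_f))^5.2]^0.04
LQ²/(gh_f) = 1.902; L/(gh_f) = 11.54
Term 1 = ε^1.25·(…)^4.75 = 1.31×10^-4; Term 2 = ν·Q^9.4·(…)^5.2 = 7.04×10^-5
D = 0.66·(1.31×10^-4 + 7.04×10^-5)^0.04 = 0.4696 m = 470 mm
Check: V = 2.34 m/s, Re = 1.09×10^6, f = 0.01404, h_f = 12.2 m ≈ 12.9 m ✓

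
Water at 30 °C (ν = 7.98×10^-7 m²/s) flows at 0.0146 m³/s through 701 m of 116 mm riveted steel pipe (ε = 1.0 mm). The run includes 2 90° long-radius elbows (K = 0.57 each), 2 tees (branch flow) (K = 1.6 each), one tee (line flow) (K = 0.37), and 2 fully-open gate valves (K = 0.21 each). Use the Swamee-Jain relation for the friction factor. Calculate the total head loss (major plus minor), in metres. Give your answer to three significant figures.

H_L ≈ 22.0 m

V = 4Q/(πD²) = 1.381 m/s; V²/2g = 0.09727 m
Re = 2.01×10^5, ε/D = 0.00862 → f = 0.03656 (Swamee-Jain)
Major: h_f = f(L/D)·V²/2g = 0.03656·6043·0.09727 = 21.49 m
Minor: ΣK = 5.13; h_m = ΣK·V²/2g = 0.4990 m
Total H_L = 21.49 + 0.4990 = 21.99 m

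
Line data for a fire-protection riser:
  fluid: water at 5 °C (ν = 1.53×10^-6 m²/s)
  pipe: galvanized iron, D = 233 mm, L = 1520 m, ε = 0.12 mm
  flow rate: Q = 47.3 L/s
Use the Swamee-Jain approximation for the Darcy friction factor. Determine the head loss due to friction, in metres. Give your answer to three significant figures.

V = 4Q/(πD²) = 4·0.0473/(π·0.233²) = 1.109 m/s
Re = VD/ν = 1.109·0.233/1.53×10^-6 = 1.69×10^5 → turbulent
ε/D = 0.12/233 = 5.15×10^-4
Swamee-Jain: f = 0.01931
h_f = f(L/D)V²/(2g) = 0.01931·(1520/0.233)·1.109²/(2·9.81) = 7.902 m

h_f ≈ 7.90 m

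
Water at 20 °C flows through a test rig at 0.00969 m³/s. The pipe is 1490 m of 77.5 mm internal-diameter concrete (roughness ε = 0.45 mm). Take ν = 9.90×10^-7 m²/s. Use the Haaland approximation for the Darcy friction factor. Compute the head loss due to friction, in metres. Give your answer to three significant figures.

h_f ≈ 134 m

V = 4Q/(πD²) = 4·0.00969/(π·0.0775²) = 2.054 m/s
Re = VD/ν = 2.054·0.0775/9.90×10^-7 = 1.61×10^5 → turbulent
ε/D = 0.45/77.5 = 0.00581
Haaland: f = 0.03234
h_f = f(L/D)V²/(2g) = 0.03234·(1490/0.0775)·2.054²/(2·9.81) = 133.7 m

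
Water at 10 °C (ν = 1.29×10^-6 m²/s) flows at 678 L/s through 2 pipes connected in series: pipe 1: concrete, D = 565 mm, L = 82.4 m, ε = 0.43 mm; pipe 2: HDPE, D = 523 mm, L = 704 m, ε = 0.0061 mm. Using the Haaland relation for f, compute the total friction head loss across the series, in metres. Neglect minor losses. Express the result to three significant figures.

H ≈ 8.79 m

Pipe 1: V = 2.704 m/s, Re = 1.18×10^6, ε/D = 7.61×10^-4, f = 0.01870, h_1 = f(L/D)V²/2g = 1.017 m
Pipe 2: V = 3.156 m/s, Re = 1.28×10^6, ε/D = 1.17×10^-5, f = 0.01137, h_2 = f(L/D)V²/2g = 7.772 m
Series → Q common, losses add: H = Σh = 8.789 m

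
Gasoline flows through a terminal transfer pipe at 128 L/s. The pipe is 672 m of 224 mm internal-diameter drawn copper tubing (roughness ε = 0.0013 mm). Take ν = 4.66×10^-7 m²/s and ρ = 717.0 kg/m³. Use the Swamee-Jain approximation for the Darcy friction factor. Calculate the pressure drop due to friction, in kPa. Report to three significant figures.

Δp ≈ 125 kPa

V = 4Q/(πD²) = 4·0.128/(π·0.224²) = 3.248 m/s
Re = VD/ν = 3.248·0.224/4.66×10^-7 = 1.56×10^6 → turbulent
ε/D = 0.0013/224 = 5.80×10^-6
Swamee-Jain: f = 0.01097
h_f = f(L/D)V²/(2g) = 0.01097·(672/0.224)·3.248²/(2·9.81) = 17.70 m
Δp = ρg·h_f = 717.0·9.81·17.70 = 124.5 kPa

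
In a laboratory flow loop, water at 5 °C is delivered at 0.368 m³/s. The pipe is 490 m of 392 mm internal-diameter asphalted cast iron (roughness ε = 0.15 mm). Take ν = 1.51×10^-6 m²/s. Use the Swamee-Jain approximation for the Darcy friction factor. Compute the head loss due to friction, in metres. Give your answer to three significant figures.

h_f ≈ 9.83 m

V = 4Q/(πD²) = 4·0.368/(π·0.392²) = 3.049 m/s
Re = VD/ν = 3.049·0.392/1.51×10^-6 = 7.92×10^5 → turbulent
ε/D = 0.15/392 = 3.83×10^-4
Swamee-Jain: f = 0.01660
h_f = f(L/D)V²/(2g) = 0.01660·(490/0.392)·3.049²/(2·9.81) = 9.833 m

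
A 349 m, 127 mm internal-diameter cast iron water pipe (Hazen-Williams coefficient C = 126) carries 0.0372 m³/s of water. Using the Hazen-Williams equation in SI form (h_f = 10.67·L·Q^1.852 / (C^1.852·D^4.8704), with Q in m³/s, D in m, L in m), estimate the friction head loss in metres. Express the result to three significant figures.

h_f = 10.67·349·0.0372^1.852 / (126^1.852·0.127^4.8704) = 25.04 m

h_f ≈ 25.0 m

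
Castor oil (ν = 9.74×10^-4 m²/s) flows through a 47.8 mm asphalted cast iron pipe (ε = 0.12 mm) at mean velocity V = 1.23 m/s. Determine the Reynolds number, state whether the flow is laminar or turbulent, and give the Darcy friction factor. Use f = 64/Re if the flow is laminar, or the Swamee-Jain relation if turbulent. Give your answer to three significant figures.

Re ≈ 60.4; laminar; f = 64/Re ≈ 1.06

Re = VD/ν = 1.230·0.0478/9.74×10^-4 = 60.4
Re < 2300 → laminar → f = 64/Re = 1.060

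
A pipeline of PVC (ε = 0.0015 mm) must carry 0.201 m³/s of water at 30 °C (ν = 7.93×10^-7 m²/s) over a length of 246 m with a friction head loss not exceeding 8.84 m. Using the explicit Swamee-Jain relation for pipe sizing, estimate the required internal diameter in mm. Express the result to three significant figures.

D ≈ 256 mm

Swamee-Jain (Type III): D = 0.66·[ε^1.25·(LQ²/(gh_f))^4.75 + ν·Q^9.4·(L/(gh_f))^5.2]^0.04
LQ²/(gh_f) = 0.1146; L/(gh_f) = 2.837
Term 1 = ε^1.25·(…)^4.75 = 1.78×10^-12; Term 2 = ν·Q^9.4·(…)^5.2 = 5.06×10^-11
D = 0.66·(1.78×10^-12 + 5.06×10^-11)^0.04 = 0.2560 m = 256 mm
Check: V = 3.90 m/s, Re = 1.26×10^6, f = 0.01134, h_f = 8.46 m ≈ 8.84 m ✓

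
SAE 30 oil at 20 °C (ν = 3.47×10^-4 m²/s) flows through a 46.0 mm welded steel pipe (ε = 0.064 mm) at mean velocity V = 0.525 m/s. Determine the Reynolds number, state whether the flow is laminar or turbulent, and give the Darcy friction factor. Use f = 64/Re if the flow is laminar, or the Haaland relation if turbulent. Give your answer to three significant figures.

Re = VD/ν = 0.5250·0.0460/3.47×10^-4 = 69.6
Re < 2300 → laminar → f = 64/Re = 0.9196

Re ≈ 69.6; laminar; f = 64/Re ≈ 0.920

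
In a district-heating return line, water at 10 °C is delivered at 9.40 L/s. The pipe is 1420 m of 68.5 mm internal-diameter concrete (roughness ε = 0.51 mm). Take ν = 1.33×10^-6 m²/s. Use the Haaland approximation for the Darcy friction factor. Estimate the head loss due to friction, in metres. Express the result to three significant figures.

V = 4Q/(πD²) = 4·0.00940/(π·0.0685²) = 2.551 m/s
Re = VD/ν = 2.551·0.0685/1.33×10^-6 = 1.31×10^5 → turbulent
ε/D = 0.51/68.5 = 0.00745
Haaland: f = 0.03497
h_f = f(L/D)V²/(2g) = 0.03497·(1420/0.0685)·2.551²/(2·9.81) = 240.4 m

h_f ≈ 240 m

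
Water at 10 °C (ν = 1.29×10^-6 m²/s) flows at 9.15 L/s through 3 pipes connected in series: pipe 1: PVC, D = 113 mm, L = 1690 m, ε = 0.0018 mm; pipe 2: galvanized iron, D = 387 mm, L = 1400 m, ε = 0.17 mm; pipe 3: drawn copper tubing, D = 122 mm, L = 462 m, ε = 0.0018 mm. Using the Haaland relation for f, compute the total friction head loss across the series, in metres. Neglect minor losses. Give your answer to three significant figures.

H ≈ 14.2 m

Pipe 1: V = 0.9124 m/s, Re = 7.99×10^4, ε/D = 1.59×10^-5, f = 0.01874, h_1 = f(L/D)V²/2g = 11.89 m
Pipe 2: V = 0.07779 m/s, Re = 2.33×10^4, ε/D = 4.39×10^-4, f = 0.02565, h_2 = f(L/D)V²/2g = 0.02861 m
Pipe 3: V = 0.7827 m/s, Re = 7.40×10^4, ε/D = 1.48×10^-5, f = 0.01904, h_3 = f(L/D)V²/2g = 2.252 m
Series → Q common, losses add: H = Σh = 14.17 m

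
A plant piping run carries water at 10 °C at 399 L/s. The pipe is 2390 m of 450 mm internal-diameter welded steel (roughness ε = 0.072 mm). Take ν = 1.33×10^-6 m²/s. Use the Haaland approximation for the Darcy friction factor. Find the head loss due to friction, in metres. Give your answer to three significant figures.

h_f ≈ 24.3 m

V = 4Q/(πD²) = 4·0.399/(π·0.450²) = 2.509 m/s
Re = VD/ν = 2.509·0.450/1.33×10^-6 = 8.49×10^5 → turbulent
ε/D = 0.072/450 = 1.60×10^-4
Haaland: f = 0.01428
h_f = f(L/D)V²/(2g) = 0.01428·(2390/0.450)·2.509²/(2·9.81) = 24.33 m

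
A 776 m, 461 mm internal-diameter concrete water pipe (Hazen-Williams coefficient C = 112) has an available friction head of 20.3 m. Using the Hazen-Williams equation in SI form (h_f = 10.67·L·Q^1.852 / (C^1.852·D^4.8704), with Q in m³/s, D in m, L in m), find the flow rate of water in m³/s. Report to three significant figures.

Q ≈ 0.569 m³/s

Rearranging: Q = [h_f·C^1.852·D^4.8704 / (10.67·L)]^(1/1.852)
Q = [20.3·112^1.852·0.461^4.8704 / (10.67·776)]^0.540 = 0.5692 m³/s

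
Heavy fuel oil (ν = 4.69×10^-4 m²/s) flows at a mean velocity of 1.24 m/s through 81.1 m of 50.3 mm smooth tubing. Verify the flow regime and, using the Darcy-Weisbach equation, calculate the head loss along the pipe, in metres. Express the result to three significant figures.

h_f ≈ 60.8 m

Re = VD/ν = 1.24·0.05030/4.69×10^-4 = 133 → laminar (Re < 2300)
f = 64/Re = 0.4812
h_f = f(L/D)V²/(2g) = 0.4812·(81.1/0.05030)·1.24²/(2·9.81) = 60.81 m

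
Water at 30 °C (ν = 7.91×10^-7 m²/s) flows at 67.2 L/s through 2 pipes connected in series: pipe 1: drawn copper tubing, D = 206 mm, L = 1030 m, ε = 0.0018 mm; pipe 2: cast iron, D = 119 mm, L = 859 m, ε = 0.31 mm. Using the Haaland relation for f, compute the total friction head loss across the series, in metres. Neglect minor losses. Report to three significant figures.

Pipe 1: V = 2.016 m/s, Re = 5.25×10^5, ε/D = 8.74×10^-6, f = 0.01305, h_1 = f(L/D)V²/2g = 13.52 m
Pipe 2: V = 6.042 m/s, Re = 9.09×10^5, ε/D = 0.00261, f = 0.02536, h_2 = f(L/D)V²/2g = 340.6 m
Series → Q common, losses add: H = Σh = 354.1 m

H ≈ 354 m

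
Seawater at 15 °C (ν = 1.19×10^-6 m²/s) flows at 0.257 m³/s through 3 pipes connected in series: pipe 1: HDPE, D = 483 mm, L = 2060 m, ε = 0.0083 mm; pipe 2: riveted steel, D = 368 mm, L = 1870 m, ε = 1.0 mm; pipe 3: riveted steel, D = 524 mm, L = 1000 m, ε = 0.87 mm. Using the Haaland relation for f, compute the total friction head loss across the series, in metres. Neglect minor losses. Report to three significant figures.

H ≈ 47.5 m

Pipe 1: V = 1.403 m/s, Re = 5.69×10^5, ε/D = 1.72×10^-5, f = 0.01298, h_1 = f(L/D)V²/2g = 5.553 m
Pipe 2: V = 2.416 m/s, Re = 7.47×10^5, ε/D = 0.00272, f = 0.02568, h_2 = f(L/D)V²/2g = 38.83 m
Pipe 3: V = 1.192 m/s, Re = 5.25×10^5, ε/D = 0.00166, f = 0.02270, h_3 = f(L/D)V²/2g = 3.136 m
Series → Q common, losses add: H = Σh = 47.52 m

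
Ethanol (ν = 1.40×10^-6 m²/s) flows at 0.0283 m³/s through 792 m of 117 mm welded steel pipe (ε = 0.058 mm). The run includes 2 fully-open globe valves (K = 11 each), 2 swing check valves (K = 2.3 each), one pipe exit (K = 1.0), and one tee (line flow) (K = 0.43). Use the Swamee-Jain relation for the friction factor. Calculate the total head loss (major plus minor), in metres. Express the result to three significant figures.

V = 4Q/(πD²) = 2.632 m/s; V²/2g = 0.3531 m
Re = 2.20×10^5, ε/D = 4.96×10^-4 → f = 0.01875 (Swamee-Jain)
Major: h_f = f(L/D)·V²/2g = 0.01875·6769·0.3531 = 44.83 m
Minor: ΣK = 28.0; h_m = ΣK·V²/2g = 9.899 m
Total H_L = 44.83 + 9.899 = 54.73 m

H_L ≈ 54.7 m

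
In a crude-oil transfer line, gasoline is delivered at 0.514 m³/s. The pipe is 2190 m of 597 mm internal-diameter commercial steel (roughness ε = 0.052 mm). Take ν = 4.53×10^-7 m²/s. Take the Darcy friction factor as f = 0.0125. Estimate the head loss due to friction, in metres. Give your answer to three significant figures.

V = 4Q/(πD²) = 4·0.514/(π·0.597²) = 1.836 m/s
h_f = f(L/D)V²/(2g) = 0.01250·(2190/0.597)·1.836²/(2·9.81) = 7.880 m

h_f ≈ 7.88 m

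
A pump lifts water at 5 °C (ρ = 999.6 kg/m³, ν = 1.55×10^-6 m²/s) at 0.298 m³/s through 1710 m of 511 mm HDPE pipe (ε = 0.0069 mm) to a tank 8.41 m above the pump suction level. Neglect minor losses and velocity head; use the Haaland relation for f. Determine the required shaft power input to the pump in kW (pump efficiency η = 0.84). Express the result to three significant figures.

V = 4Q/(πD²) = 1.453 m/s; Re = 4.79×10^5; ε/D = 1.35×10^-5; f = 0.01331
h_f = f(L/D)V²/2g = 4.795 m
Total head H = z + h_f = 8.41 + 4.795 = 13.20 m
P_hyd = ρgQH = 999.6·9.81·0.298·13.20 = 38.59 kW
P_shaft = P_hyd/η = 38.59/0.84 = 45.94 kW

P_shaft ≈ 45.9 kW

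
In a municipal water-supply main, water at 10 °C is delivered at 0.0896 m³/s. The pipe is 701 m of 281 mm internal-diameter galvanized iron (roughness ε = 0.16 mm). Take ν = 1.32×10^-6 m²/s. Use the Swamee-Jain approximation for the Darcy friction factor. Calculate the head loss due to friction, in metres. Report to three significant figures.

V = 4Q/(πD²) = 4·0.0896/(π·0.281²) = 1.445 m/s
Re = VD/ν = 1.445·0.281/1.32×10^-6 = 3.08×10^5 → turbulent
ε/D = 0.16/281 = 5.69×10^-4
Swamee-Jain: f = 0.01869
h_f = f(L/D)V²/(2g) = 0.01869·(701/0.281)·1.445²/(2·9.81) = 4.960 m

h_f ≈ 4.96 m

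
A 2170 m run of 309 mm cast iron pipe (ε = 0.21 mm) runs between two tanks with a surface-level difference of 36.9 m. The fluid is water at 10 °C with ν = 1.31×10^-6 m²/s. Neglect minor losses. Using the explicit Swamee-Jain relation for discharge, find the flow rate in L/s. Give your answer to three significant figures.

Swamee-Jain (Type II): Q = -0.965·√(gD⁵h_f/L)·ln[ε/(3.7D) + √(3.17ν²L/(gD³h_f))]
√(gD⁵h_f/L) = √(9.81·0.309⁵·36.9/2170) = 0.02168
ε/(3.7D) = 1.84×10^-4; √(3.17ν²L/(gD³h_f)) = 3.32×10^-5
Q = -0.965·0.02168·ln(2.169×10^-4) = 0.1765 m³/s
Check: V = 2.35 m/s, Re = 5.55×10^5, f = 0.01874, h_f = 37.1 m ≈ 36.9 m ✓

Q ≈ 176 L/s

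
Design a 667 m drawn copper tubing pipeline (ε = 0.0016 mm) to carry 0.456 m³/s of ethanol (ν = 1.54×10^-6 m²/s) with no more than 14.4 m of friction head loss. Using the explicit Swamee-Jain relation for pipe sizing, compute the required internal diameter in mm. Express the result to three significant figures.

D ≈ 397 mm

Swamee-Jain (Type III): D = 0.66·[ε^1.25·(LQ²/(gh_f))^4.75 + ν·Q^9.4·(L/(gh_f))^5.2]^0.04
LQ²/(gh_f) = 0.9818; L/(gh_f) = 4.722
Term 1 = ε^1.25·(…)^4.75 = 5.22×10^-8; Term 2 = ν·Q^9.4·(…)^5.2 = 3.07×10^-6
D = 0.66·(5.22×10^-8 + 3.07×10^-6)^0.04 = 0.3975 m = 397 mm
Check: V = 3.67 m/s, Re = 9.48×10^5, f = 0.01181, h_f = 13.6 m ≈ 14.4 m ✓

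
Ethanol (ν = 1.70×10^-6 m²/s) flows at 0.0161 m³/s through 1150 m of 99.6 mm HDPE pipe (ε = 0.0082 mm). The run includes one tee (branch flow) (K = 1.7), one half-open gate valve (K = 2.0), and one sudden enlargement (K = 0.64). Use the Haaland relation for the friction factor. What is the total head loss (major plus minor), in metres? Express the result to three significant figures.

V = 4Q/(πD²) = 2.066 m/s; V²/2g = 0.2176 m
Re = 1.21×10^5, ε/D = 8.23×10^-5 → f = 0.01754 (Haaland)
Major: h_f = f(L/D)·V²/2g = 0.01754·11546·0.2176 = 44.07 m
Minor: ΣK = 4.34; h_m = ΣK·V²/2g = 0.9446 m
Total H_L = 44.07 + 0.9446 = 45.02 m

H_L ≈ 45.0 m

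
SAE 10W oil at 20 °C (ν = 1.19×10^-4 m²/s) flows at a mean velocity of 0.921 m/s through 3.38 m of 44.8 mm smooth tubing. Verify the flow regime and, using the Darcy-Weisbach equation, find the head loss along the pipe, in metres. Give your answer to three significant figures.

h_f ≈ 0.602 m

Re = VD/ν = 0.921·0.04480/1.19×10^-4 = 347 → laminar (Re < 2300)
f = 64/Re = 0.1846
h_f = f(L/D)V²/(2g) = 0.1846·(3.38/0.04480)·0.921²/(2·9.81) = 0.6021 m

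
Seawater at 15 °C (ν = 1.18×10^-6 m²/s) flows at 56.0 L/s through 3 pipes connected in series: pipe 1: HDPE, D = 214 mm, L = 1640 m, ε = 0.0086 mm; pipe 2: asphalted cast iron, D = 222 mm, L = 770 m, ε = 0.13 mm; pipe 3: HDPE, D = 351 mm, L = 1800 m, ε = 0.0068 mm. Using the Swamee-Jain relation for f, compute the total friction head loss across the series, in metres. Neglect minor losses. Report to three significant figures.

H ≈ 22.6 m

Pipe 1: V = 1.557 m/s, Re = 2.82×10^5, ε/D = 4.02×10^-5, f = 0.01498, h_1 = f(L/D)V²/2g = 14.18 m
Pipe 2: V = 1.447 m/s, Re = 2.72×10^5, ε/D = 5.86×10^-4, f = 0.01893, h_2 = f(L/D)V²/2g = 7.003 m
Pipe 3: V = 0.5787 m/s, Re = 1.72×10^5, ε/D = 1.94×10^-5, f = 0.01616, h_3 = f(L/D)V²/2g = 1.415 m
Series → Q common, losses add: H = Σh = 22.60 m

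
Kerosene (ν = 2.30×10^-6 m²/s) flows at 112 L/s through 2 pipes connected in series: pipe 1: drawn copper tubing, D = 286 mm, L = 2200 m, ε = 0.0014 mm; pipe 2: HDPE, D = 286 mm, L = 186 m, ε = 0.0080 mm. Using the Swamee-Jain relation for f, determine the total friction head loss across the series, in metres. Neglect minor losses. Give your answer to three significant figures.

Pipe 1: V = 1.743 m/s, Re = 2.17×10^5, ε/D = 4.90×10^-6, f = 0.01534, h_1 = f(L/D)V²/2g = 18.28 m
Pipe 2: V = 1.743 m/s, Re = 2.17×10^5, ε/D = 2.80×10^-5, f = 0.01556, h_2 = f(L/D)V²/2g = 1.567 m
Series → Q common, losses add: H = Σh = 19.85 m

H ≈ 19.8 m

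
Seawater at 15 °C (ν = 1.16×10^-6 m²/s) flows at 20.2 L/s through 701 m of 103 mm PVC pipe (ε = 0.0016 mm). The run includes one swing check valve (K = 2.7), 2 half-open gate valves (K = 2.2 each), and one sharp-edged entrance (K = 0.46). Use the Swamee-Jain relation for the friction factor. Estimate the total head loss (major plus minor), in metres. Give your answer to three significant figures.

H_L ≈ 33.8 m

V = 4Q/(πD²) = 2.424 m/s; V²/2g = 0.2996 m
Re = 2.15×10^5, ε/D = 1.55×10^-5 → f = 0.01546 (Swamee-Jain)
Major: h_f = f(L/D)·V²/2g = 0.01546·6806·0.2996 = 31.52 m
Minor: ΣK = 7.56; h_m = ΣK·V²/2g = 2.265 m
Total H_L = 31.52 + 2.265 = 33.78 m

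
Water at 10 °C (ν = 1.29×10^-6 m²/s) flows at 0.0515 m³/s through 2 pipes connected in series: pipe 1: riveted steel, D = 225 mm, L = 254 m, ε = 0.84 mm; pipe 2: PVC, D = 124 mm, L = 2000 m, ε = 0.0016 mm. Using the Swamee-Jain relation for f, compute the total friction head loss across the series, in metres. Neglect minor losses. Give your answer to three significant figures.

Pipe 1: V = 1.295 m/s, Re = 2.26×10^5, ε/D = 0.00373, f = 0.02853, h_1 = f(L/D)V²/2g = 2.754 m
Pipe 2: V = 4.265 m/s, Re = 4.10×10^5, ε/D = 1.29×10^-5, f = 0.01375, h_2 = f(L/D)V²/2g = 205.6 m
Series → Q common, losses add: H = Σh = 208.3 m

H ≈ 208 m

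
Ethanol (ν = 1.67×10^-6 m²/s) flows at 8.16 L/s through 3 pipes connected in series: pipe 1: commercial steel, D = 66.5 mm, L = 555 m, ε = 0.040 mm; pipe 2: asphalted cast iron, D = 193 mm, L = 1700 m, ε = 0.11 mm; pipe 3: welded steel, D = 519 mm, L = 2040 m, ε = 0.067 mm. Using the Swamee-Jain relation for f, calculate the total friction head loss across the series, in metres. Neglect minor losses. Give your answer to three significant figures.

H ≈ 50.2 m

Pipe 1: V = 2.349 m/s, Re = 9.36×10^4, ε/D = 6.02×10^-4, f = 0.02101, h_1 = f(L/D)V²/2g = 49.33 m
Pipe 2: V = 0.2789 m/s, Re = 3.22×10^4, ε/D = 5.70×10^-4, f = 0.02468, h_2 = f(L/D)V²/2g = 0.8621 m
Pipe 3: V = 0.03857 m/s, Re = 1.20×10^4, ε/D = 1.29×10^-4, f = 0.02973, h_3 = f(L/D)V²/2g = 0.008862 m
Series → Q common, losses add: H = Σh = 50.20 m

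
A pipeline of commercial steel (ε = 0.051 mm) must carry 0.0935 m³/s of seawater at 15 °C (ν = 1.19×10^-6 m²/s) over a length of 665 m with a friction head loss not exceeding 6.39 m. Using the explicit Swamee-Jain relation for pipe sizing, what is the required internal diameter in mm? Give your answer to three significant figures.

D ≈ 264 mm

Swamee-Jain (Type III): D = 0.66·[ε^1.25·(LQ²/(gh_f))^4.75 + ν·Q^9.4·(L/(gh_f))^5.2]^0.04
LQ²/(gh_f) = 0.09274; L/(gh_f) = 10.61
Term 1 = ε^1.25·(…)^4.75 = 5.36×10^-11; Term 2 = ν·Q^9.4·(…)^5.2 = 5.43×10^-11
D = 0.66·(5.36×10^-11 + 5.43×10^-11)^0.04 = 0.2635 m = 264 mm
Check: V = 1.71 m/s, Re = 3.80×10^5, f = 0.01586, h_f = 5.99 m ≈ 6.39 m ✓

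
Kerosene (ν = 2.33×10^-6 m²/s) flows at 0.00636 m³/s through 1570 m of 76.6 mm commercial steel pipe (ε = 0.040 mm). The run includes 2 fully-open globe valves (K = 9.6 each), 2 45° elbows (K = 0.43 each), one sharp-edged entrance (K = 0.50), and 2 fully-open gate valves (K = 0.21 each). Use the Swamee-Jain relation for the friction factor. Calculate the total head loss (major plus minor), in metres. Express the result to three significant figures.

H_L ≈ 47.9 m

V = 4Q/(πD²) = 1.380 m/s; V²/2g = 0.09708 m
Re = 4.54×10^4, ε/D = 5.22×10^-4 → f = 0.02307 (Swamee-Jain)
Major: h_f = f(L/D)·V²/2g = 0.02307·20496·0.09708 = 45.91 m
Minor: ΣK = 21.0; h_m = ΣK·V²/2g = 2.037 m
Total H_L = 45.91 + 2.037 = 47.94 m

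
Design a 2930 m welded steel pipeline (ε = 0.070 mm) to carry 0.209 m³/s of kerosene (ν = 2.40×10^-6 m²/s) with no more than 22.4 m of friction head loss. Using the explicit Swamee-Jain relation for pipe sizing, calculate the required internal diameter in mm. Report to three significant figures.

D ≈ 382 mm

Swamee-Jain (Type III): D = 0.66·[ε^1.25·(LQ²/(gh_f))^4.75 + ν·Q^9.4·(L/(gh_f))^5.2]^0.04
LQ²/(gh_f) = 0.5824; L/(gh_f) = 13.33
Term 1 = ε^1.25·(…)^4.75 = 4.91×10^-7; Term 2 = ν·Q^9.4·(…)^5.2 = 6.91×10^-7
D = 0.66·(4.91×10^-7 + 6.91×10^-7)^0.04 = 0.3823 m = 382 mm
Check: V = 1.82 m/s, Re = 2.90×10^5, f = 0.01624, h_f = 21.0 m ≈ 22.4 m ✓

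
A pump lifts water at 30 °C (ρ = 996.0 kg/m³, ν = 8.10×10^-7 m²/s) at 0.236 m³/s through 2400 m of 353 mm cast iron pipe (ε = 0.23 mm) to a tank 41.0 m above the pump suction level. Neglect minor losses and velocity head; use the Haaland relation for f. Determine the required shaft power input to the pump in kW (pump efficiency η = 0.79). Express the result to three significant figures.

P_shaft ≈ 226 kW

V = 4Q/(πD²) = 2.411 m/s; Re = 1.05×10^6; ε/D = 6.52×10^-4; f = 0.01812
h_f = f(L/D)V²/2g = 36.51 m
Total head H = z + h_f = 41.0 + 36.51 = 77.51 m
P_hyd = ρgQH = 996.0·9.81·0.236·77.51 = 178.7 kW
P_shaft = P_hyd/η = 178.7/0.79 = 226.2 kW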